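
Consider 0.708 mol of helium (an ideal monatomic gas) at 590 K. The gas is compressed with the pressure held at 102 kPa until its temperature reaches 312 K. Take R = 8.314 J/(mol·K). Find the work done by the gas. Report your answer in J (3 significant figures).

Isobaric: W = P ΔV = nR ΔT.
W = (0.708)(8.314)(312 − 590) = -1636 J.

W ≈ -1640 J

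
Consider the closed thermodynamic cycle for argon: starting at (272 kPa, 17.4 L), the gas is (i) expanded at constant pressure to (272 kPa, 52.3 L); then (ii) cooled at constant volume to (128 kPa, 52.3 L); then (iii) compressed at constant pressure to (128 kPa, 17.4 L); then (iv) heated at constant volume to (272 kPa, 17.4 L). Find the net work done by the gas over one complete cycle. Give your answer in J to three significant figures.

W_net ≈ 5030 J

Constant-volume legs do no work.
W(i) = (272)(52.3 − 17.4) = 9493 J; W(iii) = (128)(17.4 − 52.3) = -4467 J.
W_net = 9493 − 4467 = 5026 J (the clockwise enclosed area).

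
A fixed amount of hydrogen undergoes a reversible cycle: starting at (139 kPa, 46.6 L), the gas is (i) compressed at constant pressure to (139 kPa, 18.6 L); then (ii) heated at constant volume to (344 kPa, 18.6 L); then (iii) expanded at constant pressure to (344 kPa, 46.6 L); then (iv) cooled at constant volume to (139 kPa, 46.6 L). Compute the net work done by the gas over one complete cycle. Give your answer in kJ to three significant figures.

W_net ≈ 5.74 kJ

Constant-volume legs do no work.
W(i) = (139)(18.6 − 46.6) = -3892 J; W(iii) = (344)(46.6 − 18.6) = 9632 J.
W_net = -3892 + 9632 = 5740 J (the clockwise enclosed area).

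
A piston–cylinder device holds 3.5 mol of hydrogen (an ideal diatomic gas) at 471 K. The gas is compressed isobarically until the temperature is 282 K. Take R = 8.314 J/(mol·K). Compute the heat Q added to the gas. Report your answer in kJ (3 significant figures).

Isobaric: W = nRΔT = (3.5)(8.314)(-189) = -5500 J.
ΔU = nCᵥΔT with Cᵥ = 5R/2: ΔU = (3.5)(20.79)(-189) = -13749 J.
Q = ΔU + W = -13749 − 5500 = -19249 J.

Q ≈ -19.2 kJ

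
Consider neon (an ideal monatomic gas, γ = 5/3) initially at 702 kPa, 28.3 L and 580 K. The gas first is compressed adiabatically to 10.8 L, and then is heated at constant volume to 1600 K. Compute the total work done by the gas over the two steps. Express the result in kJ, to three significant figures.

W_total ≈ -26.8 kJ

Step 1 (adiabatic): W = (P₁V₁ − P₂V₂)/(γ−1) = (19867 − 37760)/0.667 = -26840 J.
Step 2 (isochoric): W = 0 (constant volume).
W_total = -26840 + 0 = -26840 J.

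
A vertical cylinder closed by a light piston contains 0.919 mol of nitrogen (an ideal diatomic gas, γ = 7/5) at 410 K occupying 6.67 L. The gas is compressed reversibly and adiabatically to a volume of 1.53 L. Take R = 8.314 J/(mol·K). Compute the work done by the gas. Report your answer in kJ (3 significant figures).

Adiabatic: TV^(γ−1) = const with γ = 7/5.
T₂ = T₁ (V₁/V₂)^(γ−1) = 410 × (6.67/1.53)^0.4 = 410 × 1.802 = 738.9 K.
W_by = nCᵥ(T₁ − T₂) = (0.919)(20.79)(410 − 738.9) = -6282 J.

W ≈ -6.28 kJ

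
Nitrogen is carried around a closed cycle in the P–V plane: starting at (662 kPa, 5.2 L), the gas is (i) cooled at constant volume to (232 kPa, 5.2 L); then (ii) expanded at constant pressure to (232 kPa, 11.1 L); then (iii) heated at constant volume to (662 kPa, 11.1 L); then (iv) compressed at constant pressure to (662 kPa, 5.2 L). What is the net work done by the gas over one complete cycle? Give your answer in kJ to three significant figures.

W_net ≈ -2.54 kJ

Constant-volume legs do no work.
W(ii) = (232)(11.1 − 5.2) = 1369 J; W(iv) = (662)(5.2 − 11.1) = -3906 J.
W_net = 1369 − 3906 = -2537 J (the counter-clockwise enclosed area).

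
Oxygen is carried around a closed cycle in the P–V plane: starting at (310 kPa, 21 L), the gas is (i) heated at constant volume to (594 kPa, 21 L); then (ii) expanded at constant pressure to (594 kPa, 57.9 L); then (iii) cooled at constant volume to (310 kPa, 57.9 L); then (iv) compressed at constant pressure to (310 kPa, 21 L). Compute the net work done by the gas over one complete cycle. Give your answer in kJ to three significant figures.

W_net ≈ 10.5 kJ

Constant-volume legs do no work.
W(ii) = (594)(57.9 − 21) = 21919 J; W(iv) = (310)(21 − 57.9) = -11439 J.
W_net = 21919 − 11439 = 10480 J (the clockwise enclosed area).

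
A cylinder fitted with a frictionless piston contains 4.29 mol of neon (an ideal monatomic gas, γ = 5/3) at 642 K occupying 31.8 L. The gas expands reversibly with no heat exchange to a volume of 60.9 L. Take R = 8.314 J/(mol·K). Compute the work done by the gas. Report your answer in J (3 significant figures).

W ≈ 12100 J

Adiabatic: TV^(γ−1) = const with γ = 5/3.
T₂ = T₁ (V₁/V₂)^(γ−1) = 642 × (31.8/60.9)^0.667 = 642 × 0.6484 = 416.3 K.
W_by = nCᵥ(T₁ − T₂) = (4.29)(12.47)(642 − 416.3) = 12075 J.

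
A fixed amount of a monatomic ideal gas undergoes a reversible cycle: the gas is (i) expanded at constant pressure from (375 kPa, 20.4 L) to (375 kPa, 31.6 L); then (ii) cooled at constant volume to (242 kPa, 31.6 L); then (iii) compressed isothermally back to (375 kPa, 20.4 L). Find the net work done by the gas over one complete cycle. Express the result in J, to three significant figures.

Leg (i): W = PΔV = (375)(31.6 − 20.4) = 4200 J.
Leg (ii): W = 0.
Leg (iii): W = PᵢVᵢ ln(V_f/Vᵢ) = (7647) ln(20.4/31.6) = -3347 J.
W_net = 4200 − 3347 = 853.4 J.

W_net ≈ 853 J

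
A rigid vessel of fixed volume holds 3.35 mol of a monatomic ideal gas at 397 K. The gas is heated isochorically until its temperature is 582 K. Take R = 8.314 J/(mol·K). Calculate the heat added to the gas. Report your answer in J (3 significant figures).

Q ≈ 7730 J

Constant volume ⇒ W = 0, so Q = ΔU = nCᵥΔT with Cᵥ = 3R/2 = 12.47 J/(mol·K).
ΔU = (3.35)(12.47)(582 − 397) = 7729 J.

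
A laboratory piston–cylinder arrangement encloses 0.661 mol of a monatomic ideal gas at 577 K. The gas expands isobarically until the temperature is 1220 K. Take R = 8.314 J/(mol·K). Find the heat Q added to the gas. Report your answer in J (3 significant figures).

Q ≈ 8830 J

Isobaric: W = nRΔT = (0.661)(8.314)(643) = 3534 J.
ΔU = nCᵥΔT with Cᵥ = 3R/2: ΔU = (0.661)(12.47)(643) = 5300 J.
Q = ΔU + W = 5300 + 3534 = 8834 J.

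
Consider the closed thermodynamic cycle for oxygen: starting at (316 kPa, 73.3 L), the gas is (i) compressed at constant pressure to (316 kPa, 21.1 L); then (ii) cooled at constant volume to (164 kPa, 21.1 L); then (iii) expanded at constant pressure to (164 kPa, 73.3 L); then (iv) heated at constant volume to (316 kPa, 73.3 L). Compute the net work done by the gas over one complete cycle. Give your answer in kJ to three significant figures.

W_net ≈ -7.93 kJ

Constant-volume legs do no work.
W(i) = (316)(21.1 − 73.3) = -16495 J; W(iii) = (164)(73.3 − 21.1) = 8561 J.
W_net = -16495 + 8561 = -7934 J (the counter-clockwise enclosed area).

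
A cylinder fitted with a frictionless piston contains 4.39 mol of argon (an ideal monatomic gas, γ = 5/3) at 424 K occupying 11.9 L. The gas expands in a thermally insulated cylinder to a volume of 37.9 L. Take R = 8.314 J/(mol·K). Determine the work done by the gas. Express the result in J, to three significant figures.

Adiabatic: TV^(γ−1) = const with γ = 5/3.
T₂ = T₁ (V₁/V₂)^(γ−1) = 424 × (11.9/37.9)^0.667 = 424 × 0.462 = 195.9 K.
W_by = nCᵥ(T₁ − T₂) = (4.39)(12.47)(424 − 195.9) = 12490 J.

W ≈ 12500 J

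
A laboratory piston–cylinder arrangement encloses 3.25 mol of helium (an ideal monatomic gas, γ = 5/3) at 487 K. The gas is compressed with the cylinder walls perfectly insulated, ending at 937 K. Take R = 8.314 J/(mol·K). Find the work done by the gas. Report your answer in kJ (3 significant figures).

W ≈ -18.2 kJ

Adiabatic ⇒ Q = 0, so W_by = −ΔU = nCᵥ(T₁ − T₂).
Cᵥ = 3R/2 = 12.47 J/(mol·K).
W = (3.25)(12.47)(487 − 937) = -18239 J.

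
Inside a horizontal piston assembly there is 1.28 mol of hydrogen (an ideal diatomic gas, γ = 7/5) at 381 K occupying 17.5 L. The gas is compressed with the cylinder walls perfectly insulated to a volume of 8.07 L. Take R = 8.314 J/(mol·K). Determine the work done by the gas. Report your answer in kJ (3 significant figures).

Adiabatic: TV^(γ−1) = const with γ = 7/5.
T₂ = T₁ (V₁/V₂)^(γ−1) = 381 × (17.5/8.07)^0.4 = 381 × 1.363 = 519.3 K.
W_by = nCᵥ(T₁ − T₂) = (1.28)(20.79)(381 − 519.3) = -3679 J.

W ≈ -3.68 kJ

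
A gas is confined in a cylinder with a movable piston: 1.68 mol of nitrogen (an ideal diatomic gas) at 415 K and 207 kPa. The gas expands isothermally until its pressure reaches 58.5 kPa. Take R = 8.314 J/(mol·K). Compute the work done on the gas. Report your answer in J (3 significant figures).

W ≈ -7330 J

Isothermal process: W = nRT ln(V₂/V₁) = nRT ln(P₁/P₂).
W = (1.68)(8.314)(415) × ln(207/58.5)
  = 5797 × ln(3.538) = 5797 × 1.264
W_by_gas = 7325 J; work on gas = −W_by = -7325 J.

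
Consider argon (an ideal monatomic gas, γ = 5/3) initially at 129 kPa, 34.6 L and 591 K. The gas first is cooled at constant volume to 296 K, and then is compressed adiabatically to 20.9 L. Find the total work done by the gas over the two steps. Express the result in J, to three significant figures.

W_total ≈ -1340 J

Step 1 (isochoric): W = 0 (constant volume).
After step 1: P = 64.61 kPa (V unchanged).
Step 2 (adiabatic): W = (P₁V₁ − P₂V₂)/(γ−1) = (2235 − 3128)/0.667 = -1339 J.
W_total = 0 − 1339 = -1339 J.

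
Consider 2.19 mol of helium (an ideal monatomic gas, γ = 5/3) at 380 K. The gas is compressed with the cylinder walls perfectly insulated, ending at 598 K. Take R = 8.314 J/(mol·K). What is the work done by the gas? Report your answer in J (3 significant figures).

W ≈ -5950 J

Adiabatic ⇒ Q = 0, so W_by = −ΔU = nCᵥ(T₁ − T₂).
Cᵥ = 3R/2 = 12.47 J/(mol·K).
W = (2.19)(12.47)(380 − 598) = -5954 J.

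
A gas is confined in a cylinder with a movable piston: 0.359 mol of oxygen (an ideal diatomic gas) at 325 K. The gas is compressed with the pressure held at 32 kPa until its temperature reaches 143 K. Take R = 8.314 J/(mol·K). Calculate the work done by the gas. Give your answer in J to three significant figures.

Isobaric: W = P ΔV = nR ΔT.
W = (0.359)(8.314)(143 − 325) = -543.2 J.

W ≈ -543 J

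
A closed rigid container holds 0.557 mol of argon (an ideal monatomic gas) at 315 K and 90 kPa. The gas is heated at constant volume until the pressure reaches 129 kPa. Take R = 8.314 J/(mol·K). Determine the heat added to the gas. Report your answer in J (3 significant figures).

Q ≈ 948 J

Constant volume ⇒ W = 0, so Q = ΔU = nCᵥΔT with Cᵥ = 3R/2 = 12.47 J/(mol·K).
At constant V, T₂/T₁ = P₂/P₁ ⇒ ΔT = T₁(P₂/P₁ − 1) = 315·(129/90 − 1) = 136.5 K.
ΔU = (0.557)(12.47)(136.5) = 948.2 J.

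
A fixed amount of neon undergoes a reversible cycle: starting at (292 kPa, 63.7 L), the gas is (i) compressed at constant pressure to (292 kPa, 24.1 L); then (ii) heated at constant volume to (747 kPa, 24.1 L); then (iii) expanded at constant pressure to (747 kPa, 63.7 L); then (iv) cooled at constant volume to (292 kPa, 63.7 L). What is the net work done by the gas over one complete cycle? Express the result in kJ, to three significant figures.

W_net ≈ 18.0 kJ

Constant-volume legs do no work.
W(i) = (292)(24.1 − 63.7) = -11563 J; W(iii) = (747)(63.7 − 24.1) = 29581 J.
W_net = -11563 + 29581 = 18018 J (the clockwise enclosed area).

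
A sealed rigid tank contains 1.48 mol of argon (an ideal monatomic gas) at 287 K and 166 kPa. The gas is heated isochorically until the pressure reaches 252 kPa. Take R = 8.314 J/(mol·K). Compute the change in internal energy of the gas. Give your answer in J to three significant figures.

Constant volume ⇒ W = 0, so Q = ΔU = nCᵥΔT with Cᵥ = 3R/2 = 12.47 J/(mol·K).
At constant V, T₂/T₁ = P₂/P₁ ⇒ ΔT = T₁(P₂/P₁ − 1) = 287·(252/166 − 1) = 148.7 K.
ΔU = (1.48)(12.47)(148.7) = 2744 J.

ΔU ≈ 2740 J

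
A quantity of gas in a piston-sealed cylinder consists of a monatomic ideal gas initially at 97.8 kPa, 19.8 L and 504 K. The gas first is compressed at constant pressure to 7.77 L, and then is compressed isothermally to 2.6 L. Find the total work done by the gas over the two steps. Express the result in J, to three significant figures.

Step 1 (isobaric): W = PΔV = (97.8 kPa)(7.77 − 19.8 L) = -1177 J.
After step 1: P = 97.8 kPa, V = 7.77 L, T = 197.8 K.
Step 2 (isothermal): W = P₁V₁ ln(V₂/V₁) = (759.9) ln(2.6/7.77) = -831.9 J.
W_total = -1177 − 831.9 = -2008 J.

W_total ≈ -2010 J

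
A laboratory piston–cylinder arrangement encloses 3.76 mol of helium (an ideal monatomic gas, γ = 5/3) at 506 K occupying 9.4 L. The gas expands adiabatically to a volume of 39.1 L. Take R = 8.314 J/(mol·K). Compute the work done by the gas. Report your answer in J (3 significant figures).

W ≈ 14600 J

Adiabatic: TV^(γ−1) = const with γ = 5/3.
T₂ = T₁ (V₁/V₂)^(γ−1) = 506 × (9.4/39.1)^0.667 = 506 × 0.3866 = 195.6 K.
W_by = nCᵥ(T₁ − T₂) = (3.76)(12.47)(506 − 195.6) = 14553 J.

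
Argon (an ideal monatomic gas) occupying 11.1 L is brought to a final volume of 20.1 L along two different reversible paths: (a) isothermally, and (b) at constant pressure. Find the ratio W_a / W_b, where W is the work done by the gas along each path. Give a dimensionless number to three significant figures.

Path (a) isothermal: W = P₁V₁ ln(V₂/V₁) → W_a/(P₁V₁) = 0.5938.
Path (b) isobaric: W = P₁(V₂ − V₁) → W_b/(P₁V₁) = 0.8108.
W_a / W_b = 0.5938 / 0.8108 = 0.7323.

W_a / W_b ≈ 0.732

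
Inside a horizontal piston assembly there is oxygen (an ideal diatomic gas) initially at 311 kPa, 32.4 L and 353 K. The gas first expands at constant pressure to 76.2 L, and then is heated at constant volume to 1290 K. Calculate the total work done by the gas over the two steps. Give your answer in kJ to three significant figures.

Step 1 (isobaric): W = PΔV = (311 kPa)(76.2 − 32.4 L) = 13622 J.
Step 2 (isochoric): W = 0 (constant volume).
W_total = 13622 + 0 = 13622 J.

W_total ≈ 13.6 kJ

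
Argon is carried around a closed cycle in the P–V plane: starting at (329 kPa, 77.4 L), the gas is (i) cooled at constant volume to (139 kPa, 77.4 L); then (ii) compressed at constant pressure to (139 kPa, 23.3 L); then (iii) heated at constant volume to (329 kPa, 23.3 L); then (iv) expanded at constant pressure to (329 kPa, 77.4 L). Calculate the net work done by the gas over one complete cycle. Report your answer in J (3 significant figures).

Constant-volume legs do no work.
W(ii) = (139)(23.3 − 77.4) = -7520 J; W(iv) = (329)(77.4 − 23.3) = 17799 J.
W_net = -7520 + 17799 = 10279 J (the clockwise enclosed area).

W_net ≈ 10300 J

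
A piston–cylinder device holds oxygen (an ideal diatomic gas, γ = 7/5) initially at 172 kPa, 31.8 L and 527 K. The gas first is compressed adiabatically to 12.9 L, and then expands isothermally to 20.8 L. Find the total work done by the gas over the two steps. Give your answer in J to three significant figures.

Step 1 (adiabatic): W = (P₁V₁ − P₂V₂)/(γ−1) = (5470 − 7847)/0.4 = -5943 J.
After step 1: P = 608.3 kPa, V = 12.9 L, T = 756 K.
Step 2 (isothermal): W = P₁V₁ ln(V₂/V₁) = (7847) ln(20.8/12.9) = 3749 J.
W_total = -5943 + 3749 = -2194 J.

W_total ≈ -2190 J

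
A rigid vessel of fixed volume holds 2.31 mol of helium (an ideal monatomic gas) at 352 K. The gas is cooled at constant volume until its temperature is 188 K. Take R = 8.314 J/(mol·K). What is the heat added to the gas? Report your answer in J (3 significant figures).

Constant volume ⇒ W = 0, so Q = ΔU = nCᵥΔT with Cᵥ = 3R/2 = 12.47 J/(mol·K).
ΔU = (2.31)(12.47)(188 − 352) = -4725 J.

Q ≈ -4720 J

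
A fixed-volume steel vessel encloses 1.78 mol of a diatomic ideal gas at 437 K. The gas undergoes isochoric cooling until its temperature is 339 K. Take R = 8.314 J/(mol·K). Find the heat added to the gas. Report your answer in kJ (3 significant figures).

Constant volume ⇒ W = 0, so Q = ΔU = nCᵥΔT with Cᵥ = 5R/2 = 20.79 J/(mol·K).
ΔU = (1.78)(20.79)(339 − 437) = -3626 J.

Q ≈ -3.63 kJ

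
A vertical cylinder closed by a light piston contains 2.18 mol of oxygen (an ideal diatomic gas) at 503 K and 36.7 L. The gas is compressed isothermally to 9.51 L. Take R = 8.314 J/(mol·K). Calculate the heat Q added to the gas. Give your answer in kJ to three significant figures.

Isothermal ⇒ ΔU = 0, so Q = W = nRT ln(V₂/V₁).
Q = (2.18)(8.314)(503) ln(9.51/36.7) = 9117 × -1.35 = -12311 J.

Q ≈ -12.3 kJ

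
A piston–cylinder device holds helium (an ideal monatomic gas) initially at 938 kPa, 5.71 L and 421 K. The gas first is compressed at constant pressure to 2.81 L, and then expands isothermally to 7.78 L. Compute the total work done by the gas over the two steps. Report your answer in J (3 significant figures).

Step 1 (isobaric): W = PΔV = (938 kPa)(2.81 − 5.71 L) = -2720 J.
After step 1: P = 938 kPa, V = 2.81 L, T = 207.2 K.
Step 2 (isothermal): W = P₁V₁ ln(V₂/V₁) = (2636) ln(7.78/2.81) = 2684 J.
W_total = -2720 + 2684 = -36 J.

W_total ≈ -36.0 J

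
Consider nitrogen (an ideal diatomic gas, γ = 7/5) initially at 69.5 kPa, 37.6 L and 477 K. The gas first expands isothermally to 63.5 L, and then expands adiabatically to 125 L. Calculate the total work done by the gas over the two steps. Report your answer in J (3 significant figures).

W_total ≈ 2920 J

Step 1 (isothermal): W = P₁V₁ ln(V₂/V₁) = (2613) ln(63.5/37.6) = 1369 J.
After step 1: P = 41.15 kPa, V = 63.5 L, T = 477 K.
Step 2 (adiabatic): W = (P₁V₁ − P₂V₂)/(γ−1) = (2613 − 1993)/0.4 = 1550 J.
W_total = 1369 + 1550 = 2920 J.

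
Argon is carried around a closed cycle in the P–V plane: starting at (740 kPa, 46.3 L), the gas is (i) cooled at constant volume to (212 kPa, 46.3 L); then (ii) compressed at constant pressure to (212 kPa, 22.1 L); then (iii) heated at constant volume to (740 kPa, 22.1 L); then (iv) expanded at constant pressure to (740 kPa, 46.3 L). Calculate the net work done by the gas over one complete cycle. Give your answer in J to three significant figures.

Constant-volume legs do no work.
W(ii) = (212)(22.1 − 46.3) = -5130 J; W(iv) = (740)(46.3 − 22.1) = 17908 J.
W_net = -5130 + 17908 = 12778 J (the clockwise enclosed area).

W_net ≈ 12800 J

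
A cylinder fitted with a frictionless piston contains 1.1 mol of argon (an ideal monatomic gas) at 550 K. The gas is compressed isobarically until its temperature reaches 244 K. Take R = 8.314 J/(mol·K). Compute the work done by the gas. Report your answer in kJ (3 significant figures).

W ≈ -2.80 kJ

Isobaric: W = P ΔV = nR ΔT.
W = (1.1)(8.314)(244 − 550) = -2798 J.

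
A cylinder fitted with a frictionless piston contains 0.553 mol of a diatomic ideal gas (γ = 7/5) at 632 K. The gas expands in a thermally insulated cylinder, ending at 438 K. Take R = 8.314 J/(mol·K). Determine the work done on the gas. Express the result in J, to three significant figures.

Adiabatic ⇒ Q = 0, so W_by = −ΔU = nCᵥ(T₁ − T₂).
Cᵥ = 5R/2 = 20.79 J/(mol·K).
W = (0.553)(20.79)(632 − 438) = 2230 J.
Work on gas = −W_by = -2230 J.

W ≈ -2230 J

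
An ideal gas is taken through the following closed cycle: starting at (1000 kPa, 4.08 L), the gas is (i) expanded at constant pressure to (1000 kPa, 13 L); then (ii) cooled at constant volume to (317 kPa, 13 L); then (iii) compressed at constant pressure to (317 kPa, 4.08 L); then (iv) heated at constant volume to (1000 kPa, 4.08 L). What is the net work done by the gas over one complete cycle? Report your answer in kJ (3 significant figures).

Constant-volume legs do no work.
W(i) = (1000)(13 − 4.08) = 8920 J; W(iii) = (317)(4.08 − 13) = -2828 J.
W_net = 8920 − 2828 = 6092 J (the clockwise enclosed area).

W_net ≈ 6.09 kJ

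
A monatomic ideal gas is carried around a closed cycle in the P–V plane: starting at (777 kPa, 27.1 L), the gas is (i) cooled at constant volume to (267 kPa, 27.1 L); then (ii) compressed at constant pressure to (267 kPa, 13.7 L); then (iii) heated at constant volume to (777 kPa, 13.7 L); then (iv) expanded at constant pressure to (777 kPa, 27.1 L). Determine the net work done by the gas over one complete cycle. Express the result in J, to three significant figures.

Constant-volume legs do no work.
W(ii) = (267)(13.7 − 27.1) = -3578 J; W(iv) = (777)(27.1 − 13.7) = 10412 J.
W_net = -3578 + 10412 = 6834 J (the clockwise enclosed area).

W_net ≈ 6830 J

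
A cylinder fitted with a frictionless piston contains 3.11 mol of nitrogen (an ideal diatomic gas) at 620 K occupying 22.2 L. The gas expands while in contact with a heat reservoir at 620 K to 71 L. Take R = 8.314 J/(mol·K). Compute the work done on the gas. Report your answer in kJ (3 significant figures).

Isothermal: W = nRT ln(V₂/V₁).
W = (3.11)(8.314)(620) × ln(71/22.2)
  = 16031 × 1.163
W_by_gas = 18638 J; work on gas = −W_by = -18638 J.

W ≈ -18.6 kJ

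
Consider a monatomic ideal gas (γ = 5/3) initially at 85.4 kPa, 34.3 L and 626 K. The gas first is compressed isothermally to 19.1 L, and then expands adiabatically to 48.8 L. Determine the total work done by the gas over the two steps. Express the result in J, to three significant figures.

W_total ≈ 328 J

Step 1 (isothermal): W = P₁V₁ ln(V₂/V₁) = (2929) ln(19.1/34.3) = -1715 J.
After step 1: P = 153.4 kPa, V = 19.1 L, T = 626 K.
Step 2 (adiabatic): W = (P₁V₁ − P₂V₂)/(γ−1) = (2929 − 1567)/0.667 = 2043 J.
W_total = -1715 + 2043 = 327.9 J.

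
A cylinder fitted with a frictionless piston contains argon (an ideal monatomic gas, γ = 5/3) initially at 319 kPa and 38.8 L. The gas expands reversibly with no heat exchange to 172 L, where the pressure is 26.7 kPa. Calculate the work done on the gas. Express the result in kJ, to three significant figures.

Adiabatic: W = (P₁V₁ − P₂V₂)/(γ − 1) with γ = 5/3.
P₁V₁ = 12377 J, P₂V₂ = 4592 J.
W = (12377 − 4592) / 0.6667 = 11677 J.
Work on gas = −W_by = -11677 J.

W ≈ -11.7 kJ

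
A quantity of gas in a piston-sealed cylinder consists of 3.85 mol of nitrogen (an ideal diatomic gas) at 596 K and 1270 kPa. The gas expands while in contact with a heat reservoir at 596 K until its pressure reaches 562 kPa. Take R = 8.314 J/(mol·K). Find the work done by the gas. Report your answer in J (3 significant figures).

W ≈ 15600 J

Isothermal process: W = nRT ln(V₂/V₁) = nRT ln(P₁/P₂).
W = (3.85)(8.314)(596) × ln(1270/562)
  = 19077 × ln(2.26) = 19077 × 0.8153
W_by_gas = 15553 J.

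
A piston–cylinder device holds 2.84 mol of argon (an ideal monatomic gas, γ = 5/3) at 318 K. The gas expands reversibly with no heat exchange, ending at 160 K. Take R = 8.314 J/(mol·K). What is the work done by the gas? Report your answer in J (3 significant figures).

W ≈ 5600 J

Adiabatic ⇒ Q = 0, so W_by = −ΔU = nCᵥ(T₁ − T₂).
Cᵥ = 3R/2 = 12.47 J/(mol·K).
W = (2.84)(12.47)(318 − 160) = 5596 J.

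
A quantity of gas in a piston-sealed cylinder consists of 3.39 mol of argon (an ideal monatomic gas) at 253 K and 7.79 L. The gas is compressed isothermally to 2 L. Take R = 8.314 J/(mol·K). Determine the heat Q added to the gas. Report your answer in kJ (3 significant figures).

Isothermal ⇒ ΔU = 0, so Q = W = nRT ln(V₂/V₁).
Q = (3.39)(8.314)(253) ln(2/7.79) = 7131 × -1.36 = -9696 J.

Q ≈ -9.70 kJ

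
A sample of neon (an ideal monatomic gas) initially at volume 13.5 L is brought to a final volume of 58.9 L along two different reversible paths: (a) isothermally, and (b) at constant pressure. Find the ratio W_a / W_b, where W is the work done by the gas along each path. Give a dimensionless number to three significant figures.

Path (a) isothermal: W = P₁V₁ ln(V₂/V₁) → W_a/(P₁V₁) = 1.473.
Path (b) isobaric: W = P₁(V₂ − V₁) → W_b/(P₁V₁) = 3.363.
W_a / W_b = 1.473 / 3.363 = 0.4381.

W_a / W_b ≈ 0.438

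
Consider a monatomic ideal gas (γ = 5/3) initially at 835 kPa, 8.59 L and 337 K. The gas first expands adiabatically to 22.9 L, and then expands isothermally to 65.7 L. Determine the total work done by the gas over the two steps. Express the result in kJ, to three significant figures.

Step 1 (adiabatic): W = (P₁V₁ − P₂V₂)/(γ−1) = (7173 − 3731)/0.667 = 5163 J.
After step 1: P = 162.9 kPa, V = 22.9 L, T = 175.3 K.
Step 2 (isothermal): W = P₁V₁ ln(V₂/V₁) = (3731) ln(65.7/22.9) = 3932 J.
W_total = 5163 + 3932 = 9095 J.

W_total ≈ 9.09 kJ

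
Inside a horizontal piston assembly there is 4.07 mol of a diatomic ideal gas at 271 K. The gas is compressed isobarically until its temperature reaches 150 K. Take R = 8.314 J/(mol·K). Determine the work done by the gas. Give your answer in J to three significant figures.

Isobaric: W = P ΔV = nR ΔT.
W = (4.07)(8.314)(150 − 271) = -4094 J.

W ≈ -4090 J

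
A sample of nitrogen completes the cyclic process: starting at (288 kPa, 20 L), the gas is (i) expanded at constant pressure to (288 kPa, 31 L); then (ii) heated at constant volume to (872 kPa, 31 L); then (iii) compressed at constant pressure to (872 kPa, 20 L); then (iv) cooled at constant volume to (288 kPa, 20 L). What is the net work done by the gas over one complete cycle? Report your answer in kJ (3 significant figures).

Constant-volume legs do no work.
W(i) = (288)(31 − 20) = 3168 J; W(iii) = (872)(20 − 31) = -9592 J.
W_net = 3168 − 9592 = -6424 J (the counter-clockwise enclosed area).

W_net ≈ -6.42 kJ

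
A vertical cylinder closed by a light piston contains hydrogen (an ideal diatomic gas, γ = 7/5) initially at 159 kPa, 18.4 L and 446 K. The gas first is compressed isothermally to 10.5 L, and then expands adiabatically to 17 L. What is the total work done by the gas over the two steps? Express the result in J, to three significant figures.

Step 1 (isothermal): W = P₁V₁ ln(V₂/V₁) = (2926) ln(10.5/18.4) = -1641 J.
After step 1: P = 278.6 kPa, V = 10.5 L, T = 446 K.
Step 2 (adiabatic): W = (P₁V₁ − P₂V₂)/(γ−1) = (2926 − 2413)/0.4 = 1282 J.
W_total = -1641 + 1282 = -359 J.

W_total ≈ -359 J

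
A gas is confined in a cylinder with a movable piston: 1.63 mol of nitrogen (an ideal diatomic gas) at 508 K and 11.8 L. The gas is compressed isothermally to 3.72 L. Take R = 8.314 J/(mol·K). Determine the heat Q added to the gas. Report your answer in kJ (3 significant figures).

Q ≈ -7.95 kJ

Isothermal ⇒ ΔU = 0, so Q = W = nRT ln(V₂/V₁).
Q = (1.63)(8.314)(508) ln(3.72/11.8) = 6884 × -1.154 = -7947 J.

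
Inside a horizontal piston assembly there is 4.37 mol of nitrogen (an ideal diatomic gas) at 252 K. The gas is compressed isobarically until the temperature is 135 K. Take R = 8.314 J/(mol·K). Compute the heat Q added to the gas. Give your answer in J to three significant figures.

Isobaric: W = nRΔT = (4.37)(8.314)(-117) = -4251 J.
ΔU = nCᵥΔT with Cᵥ = 5R/2: ΔU = (4.37)(20.79)(-117) = -10627 J.
Q = ΔU + W = -10627 − 4251 = -14878 J.

Q ≈ -14900 J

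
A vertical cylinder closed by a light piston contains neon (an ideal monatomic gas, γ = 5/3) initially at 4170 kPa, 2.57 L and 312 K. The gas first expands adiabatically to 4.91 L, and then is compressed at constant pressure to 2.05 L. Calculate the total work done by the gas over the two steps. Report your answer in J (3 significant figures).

Step 1 (adiabatic): W = (P₁V₁ − P₂V₂)/(γ−1) = (10717 − 6960)/0.667 = 5635 J.
After step 1: P = 1418 kPa, V = 4.91 L, T = 202.6 K.
Step 2 (isobaric): W = PΔV = (1418 kPa)(2.05 − 4.91 L) = -4054 J.
W_total = 5635 − 4054 = 1580 J.

W_total ≈ 1580 J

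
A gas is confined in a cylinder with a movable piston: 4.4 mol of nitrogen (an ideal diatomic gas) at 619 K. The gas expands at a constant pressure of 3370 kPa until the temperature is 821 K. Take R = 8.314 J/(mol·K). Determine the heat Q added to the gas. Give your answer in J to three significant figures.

Q ≈ 25900 J

Isobaric: W = nRΔT = (4.4)(8.314)(202) = 7389 J.
ΔU = nCᵥΔT with Cᵥ = 5R/2: ΔU = (4.4)(20.79)(202) = 18474 J.
Q = ΔU + W = 18474 + 7389 = 25863 J.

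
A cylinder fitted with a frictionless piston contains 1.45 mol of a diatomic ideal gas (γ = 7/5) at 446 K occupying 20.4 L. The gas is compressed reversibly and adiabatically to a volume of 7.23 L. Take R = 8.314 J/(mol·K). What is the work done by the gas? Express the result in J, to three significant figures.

Adiabatic: TV^(γ−1) = const with γ = 7/5.
T₂ = T₁ (V₁/V₂)^(γ−1) = 446 × (20.4/7.23)^0.4 = 446 × 1.514 = 675.4 K.
W_by = nCᵥ(T₁ − T₂) = (1.45)(20.79)(446 − 675.4) = -6912 J.

W ≈ -6910 J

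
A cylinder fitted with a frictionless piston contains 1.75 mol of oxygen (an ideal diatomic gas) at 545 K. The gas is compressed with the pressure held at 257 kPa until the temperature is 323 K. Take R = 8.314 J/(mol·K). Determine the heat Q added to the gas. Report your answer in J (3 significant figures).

Q ≈ -11300 J

Isobaric: W = nRΔT = (1.75)(8.314)(-222) = -3230 J.
ΔU = nCᵥΔT with Cᵥ = 5R/2: ΔU = (1.75)(20.79)(-222) = -8075 J.
Q = ΔU + W = -8075 − 3230 = -11305 J.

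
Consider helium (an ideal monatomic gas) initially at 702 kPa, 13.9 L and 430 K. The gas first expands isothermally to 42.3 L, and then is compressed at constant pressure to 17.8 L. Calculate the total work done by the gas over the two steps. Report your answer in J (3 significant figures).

Step 1 (isothermal): W = P₁V₁ ln(V₂/V₁) = (9758) ln(42.3/13.9) = 10859 J.
After step 1: P = 230.7 kPa, V = 42.3 L, T = 430 K.
Step 2 (isobaric): W = PΔV = (230.7 kPa)(17.8 − 42.3 L) = -5652 J.
W_total = 10859 − 5652 = 5208 J.

W_total ≈ 5210 J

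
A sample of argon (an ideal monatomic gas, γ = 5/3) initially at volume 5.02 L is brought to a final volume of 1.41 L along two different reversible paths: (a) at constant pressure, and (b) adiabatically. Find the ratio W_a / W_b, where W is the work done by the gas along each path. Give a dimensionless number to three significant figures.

W_a / W_b ≈ 0.360

Path (a) isobaric: W = P₁(V₂ − V₁) → W_a/(P₁V₁) = -0.7191.
Path (b) adiabatic: W = P₁V₁(1 − (V₁/V₂)^(γ−1))/(γ−1) → W_b/(P₁V₁) = -1.997.
W_a / W_b = -0.7191 / -1.997 = 0.36.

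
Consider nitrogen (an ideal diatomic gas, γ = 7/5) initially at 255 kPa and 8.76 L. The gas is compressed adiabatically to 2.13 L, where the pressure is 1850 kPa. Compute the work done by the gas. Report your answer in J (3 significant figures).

Adiabatic: W = (P₁V₁ − P₂V₂)/(γ − 1) with γ = 7/5.
P₁V₁ = 2234 J, P₂V₂ = 3940 J.
W = (2234 − 3940) / 0.4 = -4267 J.

W ≈ -4270 J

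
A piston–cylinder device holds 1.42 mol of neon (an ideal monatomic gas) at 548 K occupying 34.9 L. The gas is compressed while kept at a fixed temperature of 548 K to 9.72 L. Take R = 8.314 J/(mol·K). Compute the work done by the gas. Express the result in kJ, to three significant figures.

Isothermal: W = nRT ln(V₂/V₁).
W = (1.42)(8.314)(548) × ln(9.72/34.9)
  = 6470 × -1.278
W_by_gas = -8270 J.

W ≈ -8.27 kJ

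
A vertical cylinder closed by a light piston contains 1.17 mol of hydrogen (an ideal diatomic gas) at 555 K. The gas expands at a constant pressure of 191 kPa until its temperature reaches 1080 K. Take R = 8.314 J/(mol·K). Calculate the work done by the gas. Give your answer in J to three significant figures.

Isobaric: W = P ΔV = nR ΔT.
W = (1.17)(8.314)(1080 − 555) = 5107 J.

W ≈ 5110 J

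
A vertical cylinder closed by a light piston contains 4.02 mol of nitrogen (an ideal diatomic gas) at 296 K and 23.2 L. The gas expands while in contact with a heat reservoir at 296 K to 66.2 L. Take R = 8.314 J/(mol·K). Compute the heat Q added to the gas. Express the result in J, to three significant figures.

Q ≈ 10400 J

Isothermal ⇒ ΔU = 0, so Q = W = nRT ln(V₂/V₁).
Q = (4.02)(8.314)(296) ln(66.2/23.2) = 9893 × 1.049 = 10373 J.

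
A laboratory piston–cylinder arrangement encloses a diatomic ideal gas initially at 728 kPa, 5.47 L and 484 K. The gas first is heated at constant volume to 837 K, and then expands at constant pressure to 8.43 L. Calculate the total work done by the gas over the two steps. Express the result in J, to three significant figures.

Step 1 (isochoric): W = 0 (constant volume).
After step 1: P = 1259 kPa (V unchanged).
Step 2 (isobaric): W = PΔV = (1259 kPa)(8.43 − 5.47 L) = 3727 J.
W_total = 0 + 3727 = 3727 J.

W_total ≈ 3730 J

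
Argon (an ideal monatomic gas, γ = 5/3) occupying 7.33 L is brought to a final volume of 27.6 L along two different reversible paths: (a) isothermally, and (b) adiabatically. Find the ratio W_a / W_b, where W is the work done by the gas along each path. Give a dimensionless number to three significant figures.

W_a / W_b ≈ 1.51

Path (a) isothermal: W = P₁V₁ ln(V₂/V₁) → W_a/(P₁V₁) = 1.326.
Path (b) adiabatic: W = P₁V₁(1 − (V₁/V₂)^(γ−1))/(γ−1) → W_b/(P₁V₁) = 0.8802.
W_a / W_b = 1.326 / 0.8802 = 1.506.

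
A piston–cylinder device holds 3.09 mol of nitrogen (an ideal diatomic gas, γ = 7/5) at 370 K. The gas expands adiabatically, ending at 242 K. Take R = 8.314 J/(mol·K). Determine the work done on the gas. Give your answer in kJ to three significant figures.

Adiabatic ⇒ Q = 0, so W_by = −ΔU = nCᵥ(T₁ − T₂).
Cᵥ = 5R/2 = 20.79 J/(mol·K).
W = (3.09)(20.79)(370 − 242) = 8221 J.
Work on gas = −W_by = -8221 J.

W ≈ -8.22 kJ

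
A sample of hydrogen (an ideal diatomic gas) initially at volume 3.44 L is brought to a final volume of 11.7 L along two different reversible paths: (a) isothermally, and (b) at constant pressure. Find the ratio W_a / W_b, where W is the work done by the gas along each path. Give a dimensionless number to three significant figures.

W_a / W_b ≈ 0.510

Path (a) isothermal: W = P₁V₁ ln(V₂/V₁) → W_a/(P₁V₁) = 1.224.
Path (b) isobaric: W = P₁(V₂ − V₁) → W_b/(P₁V₁) = 2.401.
W_a / W_b = 1.224 / 2.401 = 0.5098.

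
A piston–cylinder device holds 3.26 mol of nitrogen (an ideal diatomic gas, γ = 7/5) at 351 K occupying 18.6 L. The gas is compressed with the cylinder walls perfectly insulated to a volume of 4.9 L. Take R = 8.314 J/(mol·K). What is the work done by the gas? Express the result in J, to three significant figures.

W ≈ -16800 J

Adiabatic: TV^(γ−1) = const with γ = 7/5.
T₂ = T₁ (V₁/V₂)^(γ−1) = 351 × (18.6/4.9)^0.4 = 351 × 1.705 = 598.5 K.
W_by = nCᵥ(T₁ − T₂) = (3.26)(20.79)(351 − 598.5) = -16768 J.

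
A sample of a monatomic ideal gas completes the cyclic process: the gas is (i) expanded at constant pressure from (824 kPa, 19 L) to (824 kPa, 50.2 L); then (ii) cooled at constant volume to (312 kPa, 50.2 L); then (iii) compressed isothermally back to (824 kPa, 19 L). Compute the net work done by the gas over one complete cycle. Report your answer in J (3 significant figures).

W_net ≈ 10500 J

Leg (i): W = PΔV = (824)(50.2 − 19) = 25709 J.
Leg (ii): W = 0.
Leg (iii): W = PᵢVᵢ ln(V_f/Vᵢ) = (15662) ln(19/50.2) = -15217 J.
W_net = 25709 − 15217 = 10492 J.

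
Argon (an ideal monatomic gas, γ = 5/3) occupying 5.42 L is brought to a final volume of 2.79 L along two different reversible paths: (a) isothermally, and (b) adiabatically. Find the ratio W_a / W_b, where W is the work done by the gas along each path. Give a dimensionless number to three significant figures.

Path (a) isothermal: W = P₁V₁ ln(V₂/V₁) → W_a/(P₁V₁) = -0.6641.
Path (b) adiabatic: W = P₁V₁(1 − (V₁/V₂)^(γ−1))/(γ−1) → W_b/(P₁V₁) = -0.8354.
W_a / W_b = -0.6641 / -0.8354 = 0.7949.

W_a / W_b ≈ 0.795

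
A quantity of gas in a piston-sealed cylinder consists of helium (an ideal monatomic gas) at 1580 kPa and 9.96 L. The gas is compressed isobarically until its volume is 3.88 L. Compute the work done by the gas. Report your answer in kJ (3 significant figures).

Isobaric: W = P ΔV.
W = (1580 kPa)(3.88 − 9.96 L) = (1580)(-6.08) = -9606 J.

W ≈ -9.61 kJ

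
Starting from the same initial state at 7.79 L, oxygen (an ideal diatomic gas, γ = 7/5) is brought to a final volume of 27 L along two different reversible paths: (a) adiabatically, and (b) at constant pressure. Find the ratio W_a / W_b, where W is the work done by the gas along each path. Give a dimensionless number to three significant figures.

Path (a) adiabatic: W = P₁V₁(1 − (V₁/V₂)^(γ−1))/(γ−1) → W_a/(P₁V₁) = 0.9794.
Path (b) isobaric: W = P₁(V₂ − V₁) → W_b/(P₁V₁) = 2.466.
W_a / W_b = 0.9794 / 2.466 = 0.3972.

W_a / W_b ≈ 0.397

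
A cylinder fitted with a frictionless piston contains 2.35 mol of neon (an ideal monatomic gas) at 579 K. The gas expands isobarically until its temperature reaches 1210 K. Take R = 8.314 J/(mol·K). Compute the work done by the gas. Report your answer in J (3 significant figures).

W ≈ 12300 J

Isobaric: W = P ΔV = nR ΔT.
W = (2.35)(8.314)(1210 − 579) = 12328 J.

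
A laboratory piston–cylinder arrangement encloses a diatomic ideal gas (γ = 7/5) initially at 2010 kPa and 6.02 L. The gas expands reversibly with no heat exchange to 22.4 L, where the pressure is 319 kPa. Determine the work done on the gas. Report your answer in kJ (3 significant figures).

Adiabatic: W = (P₁V₁ − P₂V₂)/(γ − 1) with γ = 7/5.
P₁V₁ = 12100 J, P₂V₂ = 7146 J.
W = (12100 − 7146) / 0.4 = 12387 J.
Work on gas = −W_by = -12387 J.

W ≈ -12.4 kJ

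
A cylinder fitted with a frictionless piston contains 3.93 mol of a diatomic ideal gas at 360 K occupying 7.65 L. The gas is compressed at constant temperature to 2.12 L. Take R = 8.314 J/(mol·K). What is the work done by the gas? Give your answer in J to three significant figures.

Isothermal: W = nRT ln(V₂/V₁).
W = (3.93)(8.314)(360) × ln(2.12/7.65)
  = 11763 × -1.283
W_by_gas = -15095 J.

W ≈ -15100 J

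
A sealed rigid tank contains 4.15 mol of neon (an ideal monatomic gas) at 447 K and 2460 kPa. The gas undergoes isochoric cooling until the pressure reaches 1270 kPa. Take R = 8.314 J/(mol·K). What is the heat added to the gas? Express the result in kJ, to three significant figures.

Q ≈ -11.2 kJ

Constant volume ⇒ W = 0, so Q = ΔU = nCᵥΔT with Cᵥ = 3R/2 = 12.47 J/(mol·K).
At constant V, T₂/T₁ = P₂/P₁ ⇒ ΔT = T₁(P₂/P₁ − 1) = 447·(1270/2460 − 1) = -216.2 K.
ΔU = (4.15)(12.47)(-216.2) = -11191 J.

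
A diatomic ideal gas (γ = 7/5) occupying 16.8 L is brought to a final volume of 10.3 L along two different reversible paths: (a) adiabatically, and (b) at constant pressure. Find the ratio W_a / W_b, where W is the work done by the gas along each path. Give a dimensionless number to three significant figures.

W_a / W_b ≈ 1.40

Path (a) adiabatic: W = P₁V₁(1 − (V₁/V₂)^(γ−1))/(γ−1) → W_a/(P₁V₁) = -0.5404.
Path (b) isobaric: W = P₁(V₂ − V₁) → W_b/(P₁V₁) = -0.3869.
W_a / W_b = -0.5404 / -0.3869 = 1.397.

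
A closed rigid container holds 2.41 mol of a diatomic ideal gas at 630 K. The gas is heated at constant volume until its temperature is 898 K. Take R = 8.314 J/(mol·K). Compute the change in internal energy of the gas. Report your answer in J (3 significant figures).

Constant volume ⇒ W = 0, so Q = ΔU = nCᵥΔT with Cᵥ = 5R/2 = 20.79 J/(mol·K).
ΔU = (2.41)(20.79)(898 − 630) = 13425 J.

ΔU ≈ 13400 J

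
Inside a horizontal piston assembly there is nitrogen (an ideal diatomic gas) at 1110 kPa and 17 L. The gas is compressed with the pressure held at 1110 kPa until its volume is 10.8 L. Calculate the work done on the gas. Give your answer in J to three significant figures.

Isobaric: W = P ΔV.
W = (1110 kPa)(10.8 − 17 L) = (1110)(-6.2) = -6882 J.
Work on gas = −W_by = 6882 J.

W ≈ 6880 J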